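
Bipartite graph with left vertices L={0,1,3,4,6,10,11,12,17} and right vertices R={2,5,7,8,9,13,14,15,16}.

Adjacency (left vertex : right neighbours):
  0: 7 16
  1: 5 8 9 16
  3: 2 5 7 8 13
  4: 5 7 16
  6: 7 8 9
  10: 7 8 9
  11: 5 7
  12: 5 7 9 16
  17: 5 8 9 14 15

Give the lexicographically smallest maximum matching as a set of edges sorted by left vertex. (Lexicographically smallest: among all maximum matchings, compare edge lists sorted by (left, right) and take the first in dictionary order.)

|M| = 7 (so the lex-smallest maximum matching has 7 edges)
process left vertices in ascending order; for each, take the smallest-labelled available neighbour that still permits 7 edges overall, or leave it unmatched if none does
lex-smallest matching: {0-7, 1-5, 3-2, 4-16, 6-8, 10-9, 17-14}

Lex-smallest maximum matching: {(0,7), (1,5), (3,2), (4,16), (6,8), (10,9), (17,14)}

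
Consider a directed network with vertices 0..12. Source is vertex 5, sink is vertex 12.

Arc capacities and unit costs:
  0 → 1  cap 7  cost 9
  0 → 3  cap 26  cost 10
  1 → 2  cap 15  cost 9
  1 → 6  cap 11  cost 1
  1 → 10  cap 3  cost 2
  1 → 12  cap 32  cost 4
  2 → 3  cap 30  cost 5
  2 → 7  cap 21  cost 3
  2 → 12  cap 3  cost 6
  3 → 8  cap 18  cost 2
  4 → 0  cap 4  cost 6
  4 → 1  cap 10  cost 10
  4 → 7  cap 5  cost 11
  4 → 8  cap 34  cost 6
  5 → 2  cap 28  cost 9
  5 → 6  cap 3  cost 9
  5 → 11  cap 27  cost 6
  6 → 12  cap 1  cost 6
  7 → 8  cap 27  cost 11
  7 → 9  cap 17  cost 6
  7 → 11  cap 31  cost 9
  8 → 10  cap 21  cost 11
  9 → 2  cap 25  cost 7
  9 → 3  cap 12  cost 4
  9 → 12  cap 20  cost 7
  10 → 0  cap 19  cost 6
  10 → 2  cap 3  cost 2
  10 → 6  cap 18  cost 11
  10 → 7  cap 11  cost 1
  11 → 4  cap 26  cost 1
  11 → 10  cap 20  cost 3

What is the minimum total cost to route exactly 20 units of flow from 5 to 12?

Minimum cost for 20 units: 408

shortest-cost path #1: 5→6→12 push 1 @ unit cost 15 (adds 15)
shortest-cost path #2: 5→2→12 push 3 @ unit cost 15 (adds 45)
shortest-cost path #3: 5→11→4→1→12 push 10 @ unit cost 21 (adds 210)
shortest-cost path #4: 5→11→10→7→9→12 push 6 @ unit cost 23 (adds 138)
total cost = 408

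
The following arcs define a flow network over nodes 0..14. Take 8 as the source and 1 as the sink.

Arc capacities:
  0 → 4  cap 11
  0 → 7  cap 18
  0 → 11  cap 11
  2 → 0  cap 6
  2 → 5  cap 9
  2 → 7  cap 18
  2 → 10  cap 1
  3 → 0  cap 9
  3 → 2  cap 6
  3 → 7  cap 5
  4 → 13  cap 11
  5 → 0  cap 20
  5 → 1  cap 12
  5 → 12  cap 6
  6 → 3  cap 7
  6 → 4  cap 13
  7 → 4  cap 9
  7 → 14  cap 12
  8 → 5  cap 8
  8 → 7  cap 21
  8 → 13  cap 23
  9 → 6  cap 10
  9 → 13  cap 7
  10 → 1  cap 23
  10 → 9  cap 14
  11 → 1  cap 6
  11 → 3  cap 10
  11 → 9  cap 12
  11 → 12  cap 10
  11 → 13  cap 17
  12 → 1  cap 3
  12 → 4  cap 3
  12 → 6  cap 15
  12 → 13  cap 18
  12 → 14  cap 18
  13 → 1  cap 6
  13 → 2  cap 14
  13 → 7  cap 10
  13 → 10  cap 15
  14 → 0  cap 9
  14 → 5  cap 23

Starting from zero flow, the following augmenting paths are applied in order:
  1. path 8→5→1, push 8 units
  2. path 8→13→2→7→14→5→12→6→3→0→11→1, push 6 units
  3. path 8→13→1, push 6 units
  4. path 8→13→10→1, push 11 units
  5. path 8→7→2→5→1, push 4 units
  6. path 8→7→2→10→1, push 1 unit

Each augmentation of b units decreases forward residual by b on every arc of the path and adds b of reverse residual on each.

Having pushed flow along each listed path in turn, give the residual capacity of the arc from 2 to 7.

after path 1 (8→5→1, push 8): res(2,7)=18
after path 2 (8→13→2→7→14→5→12→6→3→0→11→1, push 6): res(2,7)=12
after path 3 (8→13→1, push 6): res(2,7)=12
after path 4 (8→13→10→1, push 11): res(2,7)=12
after path 5 (8→7→2→5→1, push 4): res(2,7)=16
after path 6 (8→7→2→10→1, push 1): res(2,7)=17

Residual capacity of (2,7): 17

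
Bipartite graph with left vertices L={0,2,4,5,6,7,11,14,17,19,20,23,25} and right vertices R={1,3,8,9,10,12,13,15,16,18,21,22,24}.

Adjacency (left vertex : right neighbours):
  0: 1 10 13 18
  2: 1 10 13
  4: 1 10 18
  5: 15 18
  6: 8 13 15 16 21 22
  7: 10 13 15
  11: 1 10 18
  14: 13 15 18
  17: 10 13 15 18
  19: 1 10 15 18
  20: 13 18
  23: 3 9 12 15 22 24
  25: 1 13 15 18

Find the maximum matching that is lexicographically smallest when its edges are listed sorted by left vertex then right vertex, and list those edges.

Lex-smallest maximum matching: {(0,1), (2,10), (4,18), (5,15), (6,8), (7,13), (23,3)}

|M| = 7 (so the lex-smallest maximum matching has 7 edges)
process left vertices in ascending order; for each, take the smallest-labelled available neighbour that still permits 7 edges overall, or leave it unmatched if none does
lex-smallest matching: {0-1, 2-10, 4-18, 5-15, 6-8, 7-13, 23-3}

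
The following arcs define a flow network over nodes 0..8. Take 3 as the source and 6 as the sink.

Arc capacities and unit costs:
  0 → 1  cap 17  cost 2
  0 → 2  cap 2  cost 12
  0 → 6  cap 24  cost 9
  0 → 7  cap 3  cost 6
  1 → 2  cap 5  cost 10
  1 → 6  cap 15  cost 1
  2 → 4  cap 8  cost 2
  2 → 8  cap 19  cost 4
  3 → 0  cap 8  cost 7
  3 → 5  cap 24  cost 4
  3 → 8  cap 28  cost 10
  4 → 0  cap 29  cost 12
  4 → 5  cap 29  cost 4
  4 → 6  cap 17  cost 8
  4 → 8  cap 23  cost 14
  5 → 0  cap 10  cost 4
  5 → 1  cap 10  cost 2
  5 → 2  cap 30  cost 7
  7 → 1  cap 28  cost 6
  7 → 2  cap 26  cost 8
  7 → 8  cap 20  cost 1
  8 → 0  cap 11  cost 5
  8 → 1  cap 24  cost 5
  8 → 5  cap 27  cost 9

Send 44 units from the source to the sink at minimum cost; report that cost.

Minimum cost for 44 units: 704

shortest-cost path #1: 3→5→1→6 push 10 @ unit cost 7 (adds 70)
shortest-cost path #2: 3→0→1→6 push 5 @ unit cost 10 (adds 50)
shortest-cost path #3: 3→0→6 push 3 @ unit cost 16 (adds 48)
shortest-cost path #4: 3→5→0→6 push 10 @ unit cost 17 (adds 170)
shortest-cost path #5: 3→5→2→4→6 push 4 @ unit cost 21 (adds 84)
shortest-cost path #6: 3→8→1→0→6 push 5 @ unit cost 22 (adds 110)
shortest-cost path #7: 3→8→0→6 push 6 @ unit cost 24 (adds 144)
shortest-cost path #8: 3→8→0→5→2→4→6 push 1 @ unit cost 28 (adds 28)
total cost = 704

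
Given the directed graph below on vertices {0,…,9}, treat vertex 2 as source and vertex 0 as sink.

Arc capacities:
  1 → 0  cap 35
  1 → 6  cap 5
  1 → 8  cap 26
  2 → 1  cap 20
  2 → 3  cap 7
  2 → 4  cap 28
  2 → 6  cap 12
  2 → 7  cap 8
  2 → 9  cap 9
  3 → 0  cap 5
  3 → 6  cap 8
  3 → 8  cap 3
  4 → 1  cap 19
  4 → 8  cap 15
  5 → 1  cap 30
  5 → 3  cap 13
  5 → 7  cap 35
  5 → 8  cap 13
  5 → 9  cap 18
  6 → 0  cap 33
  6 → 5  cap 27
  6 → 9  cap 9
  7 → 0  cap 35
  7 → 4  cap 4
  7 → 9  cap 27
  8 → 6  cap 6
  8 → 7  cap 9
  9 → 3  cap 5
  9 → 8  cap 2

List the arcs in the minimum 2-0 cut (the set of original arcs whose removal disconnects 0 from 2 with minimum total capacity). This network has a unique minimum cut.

augment #1: 2→1→0 push 20
augment #2: 2→3→0 push 5
augment #3: 2→6→0 push 12
augment #4: 2→7→0 push 8
augment #5: 2→3→6→0 push 2
augment #6: 2→4→1→0 push 15
augment #7: 2→4→1→6→0 push 4
augment #8: 2→4→8→6→0 push 6
augment #9: 2→4→8→7→0 push 3
augment #10: 2→9→3→6→0 push 5
augment #11: 2→9→8→7→0 push 2
max flow = 82; residual-reachable set from 2 gives S-side
cut edges (S→T): {(2,1), (2,3), (2,4), (2,6), (2,7), (9,3), (9,8)} total cap 82

Min-cut arcs: {(2,1), (2,3), (2,4), (2,6), (2,7), (9,3), (9,8)} (total capacity 82)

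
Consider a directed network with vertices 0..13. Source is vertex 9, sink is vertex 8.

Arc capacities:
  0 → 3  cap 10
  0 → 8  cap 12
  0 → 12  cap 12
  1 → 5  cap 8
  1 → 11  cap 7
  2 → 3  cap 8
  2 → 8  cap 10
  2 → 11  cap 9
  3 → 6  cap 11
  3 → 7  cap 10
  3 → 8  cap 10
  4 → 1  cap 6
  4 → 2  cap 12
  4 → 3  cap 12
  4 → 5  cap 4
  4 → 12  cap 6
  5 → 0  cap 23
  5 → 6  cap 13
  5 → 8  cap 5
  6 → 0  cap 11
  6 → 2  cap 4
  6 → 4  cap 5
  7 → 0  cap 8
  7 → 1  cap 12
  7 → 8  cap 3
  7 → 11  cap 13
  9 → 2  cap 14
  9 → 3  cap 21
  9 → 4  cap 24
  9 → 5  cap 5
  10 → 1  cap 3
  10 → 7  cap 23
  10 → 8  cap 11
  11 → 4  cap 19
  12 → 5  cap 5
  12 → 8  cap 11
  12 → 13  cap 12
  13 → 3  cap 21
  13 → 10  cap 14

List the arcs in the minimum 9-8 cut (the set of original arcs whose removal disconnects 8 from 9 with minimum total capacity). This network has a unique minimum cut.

Min-cut arcs: {(0,8), (0,12), (2,8), (3,8), (4,12), (5,8), (7,8)} (total capacity 58)

augment #1: 9→2→8 push 10
augment #2: 9→3→8 push 10
augment #3: 9→5→8 push 5
augment #4: 9→3→7→8 push 3
augment #5: 9→4→12→8 push 6
augment #6: 9→3→6→0→8 push 8
augment #7: 9→4→5→0→8 push 4
augment #8: 9→2→3→6→0→12→8 push 3
augment #9: 9→2→3→7→0→12→8 push 1
augment #10: 9→4→1→5→0→12→8 push 1
augment #11: 9→4→1→5→0→12→13→10→8 push 5
augment #12: 9→4→3→7→0→12→13→10→8 push 2
max flow = 58; residual-reachable set from 9 gives S-side
cut edges (S→T): {(0,8), (0,12), (2,8), (3,8), (4,12), (5,8), (7,8)} total cap 58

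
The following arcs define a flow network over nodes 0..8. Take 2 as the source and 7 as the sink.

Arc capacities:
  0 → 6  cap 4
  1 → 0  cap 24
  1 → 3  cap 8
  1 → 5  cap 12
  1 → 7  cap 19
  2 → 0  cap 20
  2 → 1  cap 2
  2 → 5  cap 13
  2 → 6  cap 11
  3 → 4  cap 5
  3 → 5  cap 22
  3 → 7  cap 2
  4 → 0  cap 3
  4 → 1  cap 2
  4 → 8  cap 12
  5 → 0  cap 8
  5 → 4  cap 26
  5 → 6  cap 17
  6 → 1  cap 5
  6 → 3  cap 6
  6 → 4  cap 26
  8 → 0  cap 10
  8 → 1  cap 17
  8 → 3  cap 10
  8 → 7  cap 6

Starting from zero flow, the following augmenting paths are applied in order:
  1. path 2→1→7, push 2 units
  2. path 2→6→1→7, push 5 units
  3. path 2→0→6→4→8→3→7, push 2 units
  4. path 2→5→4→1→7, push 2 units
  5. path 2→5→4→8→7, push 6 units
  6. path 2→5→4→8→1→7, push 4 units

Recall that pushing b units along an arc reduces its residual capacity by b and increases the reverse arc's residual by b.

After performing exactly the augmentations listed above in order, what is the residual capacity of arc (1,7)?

Residual capacity of (1,7): 6

after path 1 (2→1→7, push 2): res(1,7)=17
after path 2 (2→6→1→7, push 5): res(1,7)=12
after path 3 (2→0→6→4→8→3→7, push 2): res(1,7)=12
after path 4 (2→5→4→1→7, push 2): res(1,7)=10
after path 5 (2→5→4→8→7, push 6): res(1,7)=10
after path 6 (2→5→4→8→1→7, push 4): res(1,7)=6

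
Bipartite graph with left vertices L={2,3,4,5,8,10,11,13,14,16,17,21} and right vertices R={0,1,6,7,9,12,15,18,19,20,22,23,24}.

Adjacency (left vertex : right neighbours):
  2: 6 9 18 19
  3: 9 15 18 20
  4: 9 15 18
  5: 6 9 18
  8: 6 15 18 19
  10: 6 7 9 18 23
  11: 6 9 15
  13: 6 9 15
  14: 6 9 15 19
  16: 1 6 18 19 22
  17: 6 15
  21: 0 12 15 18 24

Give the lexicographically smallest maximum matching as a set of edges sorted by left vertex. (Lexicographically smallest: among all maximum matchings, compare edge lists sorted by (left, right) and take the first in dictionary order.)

|M| = 9 (so the lex-smallest maximum matching has 9 edges)
process left vertices in ascending order; for each, take the smallest-labelled available neighbour that still permits 9 edges overall, or leave it unmatched if none does
lex-smallest matching: {2-6, 3-20, 4-9, 5-18, 8-15, 10-7, 14-19, 16-1, 21-0}

Lex-smallest maximum matching: {(2,6), (3,20), (4,9), (5,18), (8,15), (10,7), (14,19), (16,1), (21,0)}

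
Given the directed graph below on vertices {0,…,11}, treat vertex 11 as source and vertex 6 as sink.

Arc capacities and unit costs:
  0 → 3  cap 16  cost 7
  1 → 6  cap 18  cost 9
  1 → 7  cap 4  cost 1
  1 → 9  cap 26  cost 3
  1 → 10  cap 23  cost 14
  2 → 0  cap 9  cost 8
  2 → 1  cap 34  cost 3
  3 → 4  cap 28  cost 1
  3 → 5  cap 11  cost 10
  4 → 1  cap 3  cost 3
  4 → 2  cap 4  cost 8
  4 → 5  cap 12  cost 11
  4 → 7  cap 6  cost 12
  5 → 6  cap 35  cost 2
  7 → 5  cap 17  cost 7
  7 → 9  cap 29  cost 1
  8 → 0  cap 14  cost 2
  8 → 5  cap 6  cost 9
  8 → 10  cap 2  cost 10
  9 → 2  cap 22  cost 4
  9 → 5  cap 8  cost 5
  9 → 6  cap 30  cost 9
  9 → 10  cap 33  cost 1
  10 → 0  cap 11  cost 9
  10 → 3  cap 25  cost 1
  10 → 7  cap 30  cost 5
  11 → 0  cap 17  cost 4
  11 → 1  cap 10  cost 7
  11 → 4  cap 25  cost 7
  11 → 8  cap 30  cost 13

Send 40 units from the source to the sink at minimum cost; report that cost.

Minimum cost for 40 units: 806

shortest-cost path #1: 11→1→6 push 10 @ unit cost 16 (adds 160)
shortest-cost path #2: 11→4→1→6 push 3 @ unit cost 19 (adds 57)
shortest-cost path #3: 11→4→5→6 push 12 @ unit cost 20 (adds 240)
shortest-cost path #4: 11→0→3→5→6 push 11 @ unit cost 23 (adds 253)
shortest-cost path #5: 11→8→5→6 push 4 @ unit cost 24 (adds 96)
total cost = 806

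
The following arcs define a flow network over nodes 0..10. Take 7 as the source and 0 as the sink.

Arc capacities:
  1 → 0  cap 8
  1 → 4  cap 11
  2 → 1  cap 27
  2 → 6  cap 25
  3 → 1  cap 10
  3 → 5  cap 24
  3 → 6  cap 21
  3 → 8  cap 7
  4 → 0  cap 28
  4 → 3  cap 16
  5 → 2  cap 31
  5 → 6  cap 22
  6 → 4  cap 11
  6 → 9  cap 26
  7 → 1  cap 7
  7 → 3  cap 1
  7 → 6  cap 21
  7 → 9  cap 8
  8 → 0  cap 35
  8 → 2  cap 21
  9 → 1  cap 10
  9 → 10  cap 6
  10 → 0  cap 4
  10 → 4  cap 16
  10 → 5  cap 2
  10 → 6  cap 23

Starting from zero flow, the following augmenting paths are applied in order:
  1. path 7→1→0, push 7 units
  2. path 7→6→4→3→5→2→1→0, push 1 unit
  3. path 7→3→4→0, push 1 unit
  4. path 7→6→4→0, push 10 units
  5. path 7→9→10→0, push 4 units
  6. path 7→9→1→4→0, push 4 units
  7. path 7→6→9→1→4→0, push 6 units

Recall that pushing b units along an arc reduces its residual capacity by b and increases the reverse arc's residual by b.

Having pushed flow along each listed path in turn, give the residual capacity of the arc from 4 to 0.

Residual capacity of (4,0): 7

after path 1 (7→1→0, push 7): res(4,0)=28
after path 2 (7→6→4→3→5→2→1→0, push 1): res(4,0)=28
after path 3 (7→3→4→0, push 1): res(4,0)=27
after path 4 (7→6→4→0, push 10): res(4,0)=17
after path 5 (7→9→10→0, push 4): res(4,0)=17
after path 6 (7→9→1→4→0, push 4): res(4,0)=13
after path 7 (7→6→9→1→4→0, push 6): res(4,0)=7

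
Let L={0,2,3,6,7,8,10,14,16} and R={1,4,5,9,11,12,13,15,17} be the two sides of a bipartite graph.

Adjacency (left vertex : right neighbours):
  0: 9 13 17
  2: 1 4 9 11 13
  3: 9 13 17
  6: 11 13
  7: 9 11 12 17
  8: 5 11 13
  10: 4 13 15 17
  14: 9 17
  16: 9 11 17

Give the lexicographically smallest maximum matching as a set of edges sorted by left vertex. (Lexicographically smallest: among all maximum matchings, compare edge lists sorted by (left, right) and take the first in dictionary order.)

|M| = 8 (so the lex-smallest maximum matching has 8 edges)
process left vertices in ascending order; for each, take the smallest-labelled available neighbour that still permits 8 edges overall, or leave it unmatched if none does
lex-smallest matching: {0-9, 2-1, 3-13, 6-11, 7-12, 8-5, 10-4, 14-17}

Lex-smallest maximum matching: {(0,9), (2,1), (3,13), (6,11), (7,12), (8,5), (10,4), (14,17)}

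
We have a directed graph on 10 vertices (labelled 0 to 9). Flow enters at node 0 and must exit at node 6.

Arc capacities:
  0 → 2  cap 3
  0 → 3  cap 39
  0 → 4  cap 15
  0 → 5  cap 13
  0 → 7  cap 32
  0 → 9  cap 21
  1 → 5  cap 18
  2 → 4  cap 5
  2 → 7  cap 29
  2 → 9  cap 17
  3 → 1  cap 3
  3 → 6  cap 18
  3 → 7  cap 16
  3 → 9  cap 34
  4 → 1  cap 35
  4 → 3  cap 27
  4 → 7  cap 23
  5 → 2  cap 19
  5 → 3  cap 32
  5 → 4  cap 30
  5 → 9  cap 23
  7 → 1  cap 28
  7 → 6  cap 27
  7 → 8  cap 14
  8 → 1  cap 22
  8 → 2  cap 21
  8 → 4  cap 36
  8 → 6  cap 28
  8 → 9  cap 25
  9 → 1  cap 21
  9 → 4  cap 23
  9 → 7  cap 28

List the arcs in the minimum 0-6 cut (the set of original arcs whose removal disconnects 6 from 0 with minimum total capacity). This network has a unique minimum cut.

Min-cut arcs: {(3,6), (7,6), (7,8)} (total capacity 59)

augment #1: 0→3→6 push 18
augment #2: 0→7→6 push 27
augment #3: 0→7→8→6 push 5
augment #4: 0→2→7→8→6 push 3
augment #5: 0→3→7→8→6 push 6
max flow = 59; residual-reachable set from 0 gives S-side
cut edges (S→T): {(3,6), (7,6), (7,8)} total cap 59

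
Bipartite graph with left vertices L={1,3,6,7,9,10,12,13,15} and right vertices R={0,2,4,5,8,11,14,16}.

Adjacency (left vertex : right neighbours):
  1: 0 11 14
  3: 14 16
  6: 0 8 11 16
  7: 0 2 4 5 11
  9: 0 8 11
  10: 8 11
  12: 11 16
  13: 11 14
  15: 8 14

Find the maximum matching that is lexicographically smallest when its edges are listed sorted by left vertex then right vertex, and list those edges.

|M| = 6 (so the lex-smallest maximum matching has 6 edges)
process left vertices in ascending order; for each, take the smallest-labelled available neighbour that still permits 6 edges overall, or leave it unmatched if none does
lex-smallest matching: {1-0, 3-14, 6-8, 7-2, 9-11, 12-16}

Lex-smallest maximum matching: {(1,0), (3,14), (6,8), (7,2), (9,11), (12,16)}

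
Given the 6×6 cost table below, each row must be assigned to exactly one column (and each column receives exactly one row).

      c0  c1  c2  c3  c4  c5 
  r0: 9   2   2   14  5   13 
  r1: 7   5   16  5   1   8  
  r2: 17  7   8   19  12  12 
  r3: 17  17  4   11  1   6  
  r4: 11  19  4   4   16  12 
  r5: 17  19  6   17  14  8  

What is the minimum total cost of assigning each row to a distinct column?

optimal assignment: row0→col2 (cost 2), row1→col0 (cost 7), row2→col1 (cost 7), row3→col4 (cost 1), row4→col3 (cost 4), row5→col5 (cost 8)
total = 2 + 7 + 7 + 1 + 4 + 8 = 29

Minimum assignment cost: 29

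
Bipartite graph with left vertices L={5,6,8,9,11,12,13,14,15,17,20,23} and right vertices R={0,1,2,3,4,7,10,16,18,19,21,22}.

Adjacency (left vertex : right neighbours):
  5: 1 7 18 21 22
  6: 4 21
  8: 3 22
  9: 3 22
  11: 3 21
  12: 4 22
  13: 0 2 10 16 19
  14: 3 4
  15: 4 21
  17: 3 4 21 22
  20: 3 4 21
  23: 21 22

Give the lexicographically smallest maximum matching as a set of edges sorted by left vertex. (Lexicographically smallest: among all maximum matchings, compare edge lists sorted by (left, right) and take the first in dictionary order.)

Lex-smallest maximum matching: {(5,1), (6,4), (8,3), (9,22), (11,21), (13,0)}

|M| = 6 (so the lex-smallest maximum matching has 6 edges)
process left vertices in ascending order; for each, take the smallest-labelled available neighbour that still permits 6 edges overall, or leave it unmatched if none does
lex-smallest matching: {5-1, 6-4, 8-3, 9-22, 11-21, 13-0}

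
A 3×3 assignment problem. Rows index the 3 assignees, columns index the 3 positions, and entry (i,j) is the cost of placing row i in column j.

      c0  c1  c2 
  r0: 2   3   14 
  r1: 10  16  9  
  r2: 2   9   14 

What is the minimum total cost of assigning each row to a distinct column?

Minimum assignment cost: 14

optimal assignment: row0→col1 (cost 3), row1→col2 (cost 9), row2→col0 (cost 2)
total = 3 + 9 + 2 = 14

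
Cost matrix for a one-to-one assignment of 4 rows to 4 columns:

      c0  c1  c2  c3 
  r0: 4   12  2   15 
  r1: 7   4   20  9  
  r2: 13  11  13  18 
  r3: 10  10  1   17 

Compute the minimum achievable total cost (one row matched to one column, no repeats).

optimal assignment: row0→col0 (cost 4), row1→col3 (cost 9), row2→col1 (cost 11), row3→col2 (cost 1)
total = 4 + 9 + 11 + 1 = 25

Minimum assignment cost: 25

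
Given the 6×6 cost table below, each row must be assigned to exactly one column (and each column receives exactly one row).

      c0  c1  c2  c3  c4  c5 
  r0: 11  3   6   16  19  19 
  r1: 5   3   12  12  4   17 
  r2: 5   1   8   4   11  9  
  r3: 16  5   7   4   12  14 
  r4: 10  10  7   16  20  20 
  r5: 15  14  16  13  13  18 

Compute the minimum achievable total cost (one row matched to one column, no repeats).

one of 2 optimal assignments: row0→col1 (cost 3), row1→col0 (cost 5), row2→col5 (cost 9), row3→col3 (cost 4), row4→col2 (cost 7), row5→col4 (cost 13)
total = 3 + 5 + 9 + 4 + 7 + 13 = 41

Minimum assignment cost: 41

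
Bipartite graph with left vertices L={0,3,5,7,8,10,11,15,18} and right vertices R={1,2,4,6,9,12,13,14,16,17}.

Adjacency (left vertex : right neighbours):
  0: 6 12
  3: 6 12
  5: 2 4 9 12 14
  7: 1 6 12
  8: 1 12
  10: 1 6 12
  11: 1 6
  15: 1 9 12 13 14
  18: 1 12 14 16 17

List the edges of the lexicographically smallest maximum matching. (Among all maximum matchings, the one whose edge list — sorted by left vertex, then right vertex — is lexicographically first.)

|M| = 6 (so the lex-smallest maximum matching has 6 edges)
process left vertices in ascending order; for each, take the smallest-labelled available neighbour that still permits 6 edges overall, or leave it unmatched if none does
lex-smallest matching: {0-6, 3-12, 5-2, 7-1, 15-9, 18-14}

Lex-smallest maximum matching: {(0,6), (3,12), (5,2), (7,1), (15,9), (18,14)}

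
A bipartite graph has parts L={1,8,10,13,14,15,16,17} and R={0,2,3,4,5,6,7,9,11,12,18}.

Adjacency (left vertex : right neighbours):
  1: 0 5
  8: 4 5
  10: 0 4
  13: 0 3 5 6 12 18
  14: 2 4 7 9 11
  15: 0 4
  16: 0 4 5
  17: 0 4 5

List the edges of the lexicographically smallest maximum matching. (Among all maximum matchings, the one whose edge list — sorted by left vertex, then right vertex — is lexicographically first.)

|M| = 5 (so the lex-smallest maximum matching has 5 edges)
process left vertices in ascending order; for each, take the smallest-labelled available neighbour that still permits 5 edges overall, or leave it unmatched if none does
lex-smallest matching: {1-0, 8-4, 13-3, 14-2, 16-5}

Lex-smallest maximum matching: {(1,0), (8,4), (13,3), (14,2), (16,5)}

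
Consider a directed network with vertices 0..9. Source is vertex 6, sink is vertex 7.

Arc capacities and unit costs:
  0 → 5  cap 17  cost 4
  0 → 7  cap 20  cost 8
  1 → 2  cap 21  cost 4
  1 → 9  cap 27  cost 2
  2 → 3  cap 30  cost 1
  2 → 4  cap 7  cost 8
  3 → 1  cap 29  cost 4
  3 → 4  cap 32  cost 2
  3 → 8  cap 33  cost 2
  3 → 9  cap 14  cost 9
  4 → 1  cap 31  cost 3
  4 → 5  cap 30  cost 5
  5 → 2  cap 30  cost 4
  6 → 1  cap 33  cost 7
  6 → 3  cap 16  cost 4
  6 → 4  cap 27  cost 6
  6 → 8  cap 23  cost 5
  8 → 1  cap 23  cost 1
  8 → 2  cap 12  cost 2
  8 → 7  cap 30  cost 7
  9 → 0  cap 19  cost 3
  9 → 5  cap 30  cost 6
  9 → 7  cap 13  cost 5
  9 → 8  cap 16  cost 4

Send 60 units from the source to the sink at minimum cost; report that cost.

shortest-cost path #1: 6→8→7 push 23 @ unit cost 12 (adds 276)
shortest-cost path #2: 6→3→8→7 push 7 @ unit cost 13 (adds 91)
shortest-cost path #3: 6→1→9→7 push 13 @ unit cost 14 (adds 182)
shortest-cost path #4: 6→1→9→0→7 push 14 @ unit cost 20 (adds 280)
shortest-cost path #5: 6→3→9→0→7 push 3 @ unit cost 24 (adds 72)
total cost = 901

Minimum cost for 60 units: 901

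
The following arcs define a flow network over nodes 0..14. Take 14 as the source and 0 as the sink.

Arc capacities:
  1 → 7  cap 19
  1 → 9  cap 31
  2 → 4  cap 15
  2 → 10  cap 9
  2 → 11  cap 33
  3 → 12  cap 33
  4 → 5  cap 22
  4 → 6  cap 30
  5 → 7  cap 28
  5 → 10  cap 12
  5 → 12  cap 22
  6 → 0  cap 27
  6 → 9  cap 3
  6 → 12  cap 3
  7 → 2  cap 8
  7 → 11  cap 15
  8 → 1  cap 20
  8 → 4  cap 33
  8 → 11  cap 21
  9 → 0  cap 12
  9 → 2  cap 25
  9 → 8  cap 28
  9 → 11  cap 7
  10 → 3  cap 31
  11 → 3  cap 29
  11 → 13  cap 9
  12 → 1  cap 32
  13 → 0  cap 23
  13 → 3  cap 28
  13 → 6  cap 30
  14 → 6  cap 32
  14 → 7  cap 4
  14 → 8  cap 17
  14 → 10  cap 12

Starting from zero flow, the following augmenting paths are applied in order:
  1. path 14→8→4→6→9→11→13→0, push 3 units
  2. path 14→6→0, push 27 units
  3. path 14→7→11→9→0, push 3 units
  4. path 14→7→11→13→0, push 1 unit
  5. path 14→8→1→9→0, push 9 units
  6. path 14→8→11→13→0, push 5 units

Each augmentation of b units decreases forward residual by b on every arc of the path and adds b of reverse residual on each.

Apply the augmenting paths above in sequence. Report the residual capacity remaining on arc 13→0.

after path 1 (14→8→4→6→9→11→13→0, push 3): res(13,0)=20
after path 2 (14→6→0, push 27): res(13,0)=20
after path 3 (14→7→11→9→0, push 3): res(13,0)=20
after path 4 (14→7→11→13→0, push 1): res(13,0)=19
after path 5 (14→8→1→9→0, push 9): res(13,0)=19
after path 6 (14→8→11→13→0, push 5): res(13,0)=14

Residual capacity of (13,0): 14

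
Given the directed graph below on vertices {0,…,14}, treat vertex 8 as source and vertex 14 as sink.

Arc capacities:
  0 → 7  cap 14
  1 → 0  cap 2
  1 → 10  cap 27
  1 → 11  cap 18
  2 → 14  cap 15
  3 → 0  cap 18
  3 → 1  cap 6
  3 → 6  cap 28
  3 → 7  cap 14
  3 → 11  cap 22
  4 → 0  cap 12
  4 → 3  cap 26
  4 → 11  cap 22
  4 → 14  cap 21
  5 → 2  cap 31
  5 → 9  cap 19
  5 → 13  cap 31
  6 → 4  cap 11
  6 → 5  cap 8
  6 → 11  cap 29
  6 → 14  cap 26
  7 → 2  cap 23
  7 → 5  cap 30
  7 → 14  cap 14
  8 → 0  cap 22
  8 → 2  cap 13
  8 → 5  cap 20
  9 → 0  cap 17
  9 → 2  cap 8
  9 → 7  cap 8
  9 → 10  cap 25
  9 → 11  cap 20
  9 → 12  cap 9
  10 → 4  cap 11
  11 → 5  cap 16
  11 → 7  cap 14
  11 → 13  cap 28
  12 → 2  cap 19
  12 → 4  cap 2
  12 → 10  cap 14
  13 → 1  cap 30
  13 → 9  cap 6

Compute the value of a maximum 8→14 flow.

Maximum flow value: 42

augment #1: 8→2→14 bottleneck 13, total now 13
augment #2: 8→0→7→14 bottleneck 14, total now 27
augment #3: 8→5→2→14 bottleneck 2, total now 29
augment #4: 8→5→9→10→4→14 bottleneck 11, total now 40
augment #5: 8→5→9→12→4→14 bottleneck 2, total now 42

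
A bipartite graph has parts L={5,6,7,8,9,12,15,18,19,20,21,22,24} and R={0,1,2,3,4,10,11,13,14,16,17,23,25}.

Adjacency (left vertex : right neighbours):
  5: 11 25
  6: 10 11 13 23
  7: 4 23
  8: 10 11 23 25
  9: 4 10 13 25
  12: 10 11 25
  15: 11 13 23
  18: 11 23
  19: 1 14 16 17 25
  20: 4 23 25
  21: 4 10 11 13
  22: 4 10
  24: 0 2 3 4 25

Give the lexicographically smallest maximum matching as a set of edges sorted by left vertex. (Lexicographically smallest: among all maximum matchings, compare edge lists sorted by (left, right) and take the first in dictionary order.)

|M| = 8 (so the lex-smallest maximum matching has 8 edges)
process left vertices in ascending order; for each, take the smallest-labelled available neighbour that still permits 8 edges overall, or leave it unmatched if none does
lex-smallest matching: {5-11, 6-10, 7-4, 8-23, 9-13, 12-25, 19-1, 24-0}

Lex-smallest maximum matching: {(5,11), (6,10), (7,4), (8,23), (9,13), (12,25), (19,1), (24,0)}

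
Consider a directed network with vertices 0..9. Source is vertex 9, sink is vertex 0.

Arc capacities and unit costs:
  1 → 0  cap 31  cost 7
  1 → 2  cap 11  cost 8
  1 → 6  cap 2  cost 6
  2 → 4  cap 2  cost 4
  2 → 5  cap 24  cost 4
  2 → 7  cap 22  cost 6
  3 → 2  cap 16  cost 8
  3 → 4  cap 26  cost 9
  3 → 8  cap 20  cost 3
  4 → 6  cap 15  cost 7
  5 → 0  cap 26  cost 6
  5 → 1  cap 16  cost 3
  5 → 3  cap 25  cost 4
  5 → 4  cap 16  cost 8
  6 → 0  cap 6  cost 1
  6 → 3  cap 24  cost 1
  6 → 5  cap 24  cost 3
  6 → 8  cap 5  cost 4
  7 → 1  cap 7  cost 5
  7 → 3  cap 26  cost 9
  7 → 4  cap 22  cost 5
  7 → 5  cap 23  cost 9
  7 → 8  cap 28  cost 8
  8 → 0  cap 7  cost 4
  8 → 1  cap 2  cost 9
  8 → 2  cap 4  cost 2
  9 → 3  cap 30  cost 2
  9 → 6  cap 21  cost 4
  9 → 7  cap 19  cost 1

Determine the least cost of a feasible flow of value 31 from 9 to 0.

Minimum cost for 31 units: 327

shortest-cost path #1: 9→6→0 push 6 @ unit cost 5 (adds 30)
shortest-cost path #2: 9→3→8→0 push 7 @ unit cost 9 (adds 63)
shortest-cost path #3: 9→7→1→0 push 7 @ unit cost 13 (adds 91)
shortest-cost path #4: 9→6→5→0 push 11 @ unit cost 13 (adds 143)
total cost = 327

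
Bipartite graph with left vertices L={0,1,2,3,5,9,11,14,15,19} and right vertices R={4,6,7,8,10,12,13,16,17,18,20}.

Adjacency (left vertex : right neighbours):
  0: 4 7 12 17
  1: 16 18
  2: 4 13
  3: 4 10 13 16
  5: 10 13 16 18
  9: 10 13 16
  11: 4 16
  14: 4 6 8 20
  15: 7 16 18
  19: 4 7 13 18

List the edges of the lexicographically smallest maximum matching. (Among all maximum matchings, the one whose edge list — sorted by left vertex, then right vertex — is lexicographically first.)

Lex-smallest maximum matching: {(0,12), (1,16), (2,4), (3,10), (5,13), (14,6), (15,7), (19,18)}

|M| = 8 (so the lex-smallest maximum matching has 8 edges)
process left vertices in ascending order; for each, take the smallest-labelled available neighbour that still permits 8 edges overall, or leave it unmatched if none does
lex-smallest matching: {0-12, 1-16, 2-4, 3-10, 5-13, 14-6, 15-7, 19-18}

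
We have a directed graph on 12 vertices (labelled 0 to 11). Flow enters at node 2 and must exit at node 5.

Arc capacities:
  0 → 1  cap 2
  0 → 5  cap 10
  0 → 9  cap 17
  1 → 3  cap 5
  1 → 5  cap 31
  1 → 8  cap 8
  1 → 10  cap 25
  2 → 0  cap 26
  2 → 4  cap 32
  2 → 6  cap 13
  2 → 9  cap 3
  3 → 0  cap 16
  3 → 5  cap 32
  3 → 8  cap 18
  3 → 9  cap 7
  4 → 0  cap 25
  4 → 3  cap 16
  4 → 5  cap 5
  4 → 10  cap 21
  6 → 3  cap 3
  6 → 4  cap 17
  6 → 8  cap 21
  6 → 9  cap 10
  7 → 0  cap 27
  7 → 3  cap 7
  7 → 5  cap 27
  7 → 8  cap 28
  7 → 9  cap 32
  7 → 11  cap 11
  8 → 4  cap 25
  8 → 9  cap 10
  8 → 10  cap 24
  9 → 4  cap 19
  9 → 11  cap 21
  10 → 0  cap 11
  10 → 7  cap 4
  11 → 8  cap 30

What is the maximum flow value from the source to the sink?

Maximum flow value: 40

augment #1: 2→0→5 bottleneck 10, total now 10
augment #2: 2→4→5 bottleneck 5, total now 15
augment #3: 2→0→1→5 bottleneck 2, total now 17
augment #4: 2→4→3→5 bottleneck 16, total now 33
augment #5: 2→6→3→5 bottleneck 3, total now 36
augment #6: 2→4→10→7→5 bottleneck 4, total now 40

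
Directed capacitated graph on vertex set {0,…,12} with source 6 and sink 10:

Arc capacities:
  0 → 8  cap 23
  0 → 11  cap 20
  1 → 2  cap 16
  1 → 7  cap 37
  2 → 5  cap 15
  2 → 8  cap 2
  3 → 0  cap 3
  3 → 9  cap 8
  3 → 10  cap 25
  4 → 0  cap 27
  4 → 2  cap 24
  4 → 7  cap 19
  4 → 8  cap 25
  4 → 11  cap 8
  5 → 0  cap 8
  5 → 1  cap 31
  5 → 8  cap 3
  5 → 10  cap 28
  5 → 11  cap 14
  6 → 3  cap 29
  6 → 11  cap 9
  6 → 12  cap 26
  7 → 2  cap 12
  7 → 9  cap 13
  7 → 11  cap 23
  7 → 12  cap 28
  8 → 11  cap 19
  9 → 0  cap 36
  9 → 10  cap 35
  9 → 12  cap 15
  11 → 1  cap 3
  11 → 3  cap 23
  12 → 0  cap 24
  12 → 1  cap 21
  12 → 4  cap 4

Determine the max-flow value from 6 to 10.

Maximum flow value: 61

augment #1: 6→3→10 bottleneck 25, total now 25
augment #2: 6→3→9→10 bottleneck 4, total now 29
augment #3: 6→11→3→9→10 bottleneck 4, total now 33
augment #4: 6→11→1→2→5→10 bottleneck 3, total now 36
augment #5: 6→12→1→2→5→10 bottleneck 12, total now 48
augment #6: 6→12→1→7→9→10 bottleneck 9, total now 57
augment #7: 6→12→4→7→9→10 bottleneck 4, total now 61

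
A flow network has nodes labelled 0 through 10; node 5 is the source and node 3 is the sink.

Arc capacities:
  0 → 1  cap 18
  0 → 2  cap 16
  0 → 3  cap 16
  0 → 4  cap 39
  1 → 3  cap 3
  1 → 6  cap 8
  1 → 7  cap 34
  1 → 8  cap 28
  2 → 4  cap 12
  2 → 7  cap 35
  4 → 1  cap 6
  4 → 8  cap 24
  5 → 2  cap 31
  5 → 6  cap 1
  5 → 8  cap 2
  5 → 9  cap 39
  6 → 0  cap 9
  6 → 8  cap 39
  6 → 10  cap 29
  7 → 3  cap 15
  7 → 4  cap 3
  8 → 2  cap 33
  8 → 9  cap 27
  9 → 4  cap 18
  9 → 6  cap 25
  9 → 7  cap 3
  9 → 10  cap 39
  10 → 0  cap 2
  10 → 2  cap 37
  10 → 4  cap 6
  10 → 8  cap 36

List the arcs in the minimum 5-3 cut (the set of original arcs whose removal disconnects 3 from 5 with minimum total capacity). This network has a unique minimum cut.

augment #1: 5→2→7→3 push 15
augment #2: 5→6→0→3 push 1
augment #3: 5→2→4→1→3 push 3
augment #4: 5→9→6→0→3 push 8
augment #5: 5→9→10→0→3 push 2
max flow = 29; residual-reachable set from 5 gives S-side
cut edges (S→T): {(1,3), (6,0), (7,3), (10,0)} total cap 29

Min-cut arcs: {(1,3), (6,0), (7,3), (10,0)} (total capacity 29)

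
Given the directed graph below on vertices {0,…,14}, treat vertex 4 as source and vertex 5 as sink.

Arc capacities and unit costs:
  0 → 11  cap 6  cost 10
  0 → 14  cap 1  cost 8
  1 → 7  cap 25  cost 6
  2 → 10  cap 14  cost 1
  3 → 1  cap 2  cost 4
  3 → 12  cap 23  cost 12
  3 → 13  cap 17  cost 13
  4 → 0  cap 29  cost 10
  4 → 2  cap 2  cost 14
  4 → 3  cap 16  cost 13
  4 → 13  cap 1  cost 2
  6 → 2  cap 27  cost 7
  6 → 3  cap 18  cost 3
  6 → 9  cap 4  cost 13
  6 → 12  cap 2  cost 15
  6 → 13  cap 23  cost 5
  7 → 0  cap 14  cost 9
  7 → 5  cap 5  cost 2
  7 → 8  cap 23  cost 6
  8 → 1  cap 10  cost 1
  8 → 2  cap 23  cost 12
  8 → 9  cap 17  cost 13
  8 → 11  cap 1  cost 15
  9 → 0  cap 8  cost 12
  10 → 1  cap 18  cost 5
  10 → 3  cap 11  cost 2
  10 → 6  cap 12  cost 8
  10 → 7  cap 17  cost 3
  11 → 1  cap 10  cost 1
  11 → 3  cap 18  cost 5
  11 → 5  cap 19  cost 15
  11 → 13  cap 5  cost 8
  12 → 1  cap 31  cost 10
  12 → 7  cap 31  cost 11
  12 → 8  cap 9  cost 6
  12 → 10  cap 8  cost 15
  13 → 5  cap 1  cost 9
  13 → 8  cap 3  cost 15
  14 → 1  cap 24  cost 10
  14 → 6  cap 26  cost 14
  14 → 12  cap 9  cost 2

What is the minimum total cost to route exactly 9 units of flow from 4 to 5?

Minimum cost for 9 units: 235

shortest-cost path #1: 4→13→5 push 1 @ unit cost 11 (adds 11)
shortest-cost path #2: 4→2→10→7→5 push 2 @ unit cost 20 (adds 40)
shortest-cost path #3: 4→3→1→7→5 push 2 @ unit cost 25 (adds 50)
shortest-cost path #4: 4→0→11→1→7→5 push 1 @ unit cost 29 (adds 29)
shortest-cost path #5: 4→0→11→5 push 3 @ unit cost 35 (adds 105)
total cost = 235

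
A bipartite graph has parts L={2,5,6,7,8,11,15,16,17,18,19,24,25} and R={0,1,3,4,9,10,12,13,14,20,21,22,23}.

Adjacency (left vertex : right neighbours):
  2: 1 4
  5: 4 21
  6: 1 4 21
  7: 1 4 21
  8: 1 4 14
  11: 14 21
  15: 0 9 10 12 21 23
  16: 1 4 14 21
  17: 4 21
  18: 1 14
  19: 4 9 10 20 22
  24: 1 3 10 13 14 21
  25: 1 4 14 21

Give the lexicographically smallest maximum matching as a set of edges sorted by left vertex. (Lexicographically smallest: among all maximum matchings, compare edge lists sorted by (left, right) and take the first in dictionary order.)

|M| = 7 (so the lex-smallest maximum matching has 7 edges)
process left vertices in ascending order; for each, take the smallest-labelled available neighbour that still permits 7 edges overall, or leave it unmatched if none does
lex-smallest matching: {2-1, 5-4, 6-21, 8-14, 15-0, 19-9, 24-3}

Lex-smallest maximum matching: {(2,1), (5,4), (6,21), (8,14), (15,0), (19,9), (24,3)}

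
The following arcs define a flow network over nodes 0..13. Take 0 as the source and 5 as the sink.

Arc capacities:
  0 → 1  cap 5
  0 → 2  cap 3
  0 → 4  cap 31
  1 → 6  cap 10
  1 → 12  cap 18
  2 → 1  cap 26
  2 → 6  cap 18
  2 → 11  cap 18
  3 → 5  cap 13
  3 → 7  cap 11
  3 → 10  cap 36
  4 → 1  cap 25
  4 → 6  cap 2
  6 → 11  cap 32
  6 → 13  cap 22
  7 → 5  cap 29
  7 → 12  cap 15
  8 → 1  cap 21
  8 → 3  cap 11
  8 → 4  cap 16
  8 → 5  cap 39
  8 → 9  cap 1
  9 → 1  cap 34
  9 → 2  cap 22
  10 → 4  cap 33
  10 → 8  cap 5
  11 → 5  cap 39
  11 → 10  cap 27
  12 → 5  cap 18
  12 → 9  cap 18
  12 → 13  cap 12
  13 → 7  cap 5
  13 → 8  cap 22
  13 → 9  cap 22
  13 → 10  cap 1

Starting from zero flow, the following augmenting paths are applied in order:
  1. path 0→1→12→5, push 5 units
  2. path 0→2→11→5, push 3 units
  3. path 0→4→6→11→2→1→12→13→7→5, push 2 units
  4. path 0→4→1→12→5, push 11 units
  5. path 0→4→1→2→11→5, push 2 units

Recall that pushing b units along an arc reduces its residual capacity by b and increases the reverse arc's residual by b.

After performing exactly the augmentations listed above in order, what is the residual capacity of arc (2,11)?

Residual capacity of (2,11): 15

after path 1 (0→1→12→5, push 5): res(2,11)=18
after path 2 (0→2→11→5, push 3): res(2,11)=15
after path 3 (0→4→6→11→2→1→12→13→7→5, push 2): res(2,11)=17
after path 4 (0→4→1→12→5, push 11): res(2,11)=17
after path 5 (0→4→1→2→11→5, push 2): res(2,11)=15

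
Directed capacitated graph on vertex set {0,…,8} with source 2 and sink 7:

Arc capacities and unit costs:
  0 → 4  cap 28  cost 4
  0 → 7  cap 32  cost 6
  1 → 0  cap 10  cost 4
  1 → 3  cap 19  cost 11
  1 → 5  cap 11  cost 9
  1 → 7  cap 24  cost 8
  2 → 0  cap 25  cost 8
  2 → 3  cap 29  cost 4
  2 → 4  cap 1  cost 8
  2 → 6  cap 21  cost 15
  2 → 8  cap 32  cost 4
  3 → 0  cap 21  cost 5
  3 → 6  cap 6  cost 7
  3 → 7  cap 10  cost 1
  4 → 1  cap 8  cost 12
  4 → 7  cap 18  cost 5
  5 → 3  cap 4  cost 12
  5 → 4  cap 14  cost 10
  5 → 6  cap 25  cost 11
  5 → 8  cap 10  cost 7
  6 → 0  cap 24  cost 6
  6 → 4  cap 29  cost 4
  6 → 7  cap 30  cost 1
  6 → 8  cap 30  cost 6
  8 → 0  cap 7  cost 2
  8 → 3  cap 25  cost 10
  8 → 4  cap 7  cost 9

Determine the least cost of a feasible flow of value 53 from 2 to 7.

shortest-cost path #1: 2→3→7 push 10 @ unit cost 5 (adds 50)
shortest-cost path #2: 2→3→6→7 push 6 @ unit cost 12 (adds 72)
shortest-cost path #3: 2→8→0→7 push 7 @ unit cost 12 (adds 84)
shortest-cost path #4: 2→4→7 push 1 @ unit cost 13 (adds 13)
shortest-cost path #5: 2→0→7 push 25 @ unit cost 14 (adds 350)
shortest-cost path #6: 2→6→7 push 4 @ unit cost 16 (adds 64)
total cost = 633

Minimum cost for 53 units: 633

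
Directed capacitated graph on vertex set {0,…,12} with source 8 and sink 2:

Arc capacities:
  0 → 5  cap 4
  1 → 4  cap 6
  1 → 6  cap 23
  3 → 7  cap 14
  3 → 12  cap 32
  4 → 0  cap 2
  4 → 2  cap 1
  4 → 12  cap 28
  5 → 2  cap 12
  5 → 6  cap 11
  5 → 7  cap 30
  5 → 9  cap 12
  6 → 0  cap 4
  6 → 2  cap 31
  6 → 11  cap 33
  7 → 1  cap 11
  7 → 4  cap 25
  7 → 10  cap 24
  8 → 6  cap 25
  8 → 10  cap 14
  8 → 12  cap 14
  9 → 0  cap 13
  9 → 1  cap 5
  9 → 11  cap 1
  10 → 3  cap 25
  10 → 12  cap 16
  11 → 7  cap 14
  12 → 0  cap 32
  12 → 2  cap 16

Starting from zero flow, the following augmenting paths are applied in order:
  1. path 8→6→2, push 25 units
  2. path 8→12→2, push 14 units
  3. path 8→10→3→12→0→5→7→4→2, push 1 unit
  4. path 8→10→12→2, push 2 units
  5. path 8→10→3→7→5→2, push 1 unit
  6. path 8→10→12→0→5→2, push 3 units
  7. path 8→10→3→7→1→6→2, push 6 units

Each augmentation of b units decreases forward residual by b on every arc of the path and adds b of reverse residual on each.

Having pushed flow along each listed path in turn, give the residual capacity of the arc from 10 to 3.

Residual capacity of (10,3): 17

after path 1 (8→6→2, push 25): res(10,3)=25
after path 2 (8→12→2, push 14): res(10,3)=25
after path 3 (8→10→3→12→0→5→7→4→2, push 1): res(10,3)=24
after path 4 (8→10→12→2, push 2): res(10,3)=24
after path 5 (8→10→3→7→5→2, push 1): res(10,3)=23
after path 6 (8→10→12→0→5→2, push 3): res(10,3)=23
after path 7 (8→10→3→7→1→6→2, push 6): res(10,3)=17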